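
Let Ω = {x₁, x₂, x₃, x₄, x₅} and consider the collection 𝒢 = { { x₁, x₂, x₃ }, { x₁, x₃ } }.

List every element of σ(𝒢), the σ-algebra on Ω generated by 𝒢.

Take S₀ = 𝒢 ∪ {∅, Ω} = { {}, { x₁, x₃ }, { x₁, x₂, x₃ }, Ω }.
Round 1 adds 2:
  { x₄, x₅ }  = complement { x₁, x₂, x₃ }
  { x₂, x₄, x₅ }  = complement { x₁, x₃ }
  |family| = 6
Round 2: +1 →
  { x₁, x₃, x₄, x₅ }  = { x₄, x₅ } ∪ { x₁, x₃ }
  |family| = 7
Round 3 adds 1:
  { x₂ }  = complement { x₁, x₃, x₄, x₅ }
  |family| = 8
Round 4: no new sets; the family is a σ-algebra.

σ(𝒢) = { {}, { x₂ }, { x₁, x₃ }, { x₄, x₅ }, { x₁, x₂, x₃ }, { x₂, x₄, x₅ }, { x₁, x₃, x₄, x₅ }, Ω }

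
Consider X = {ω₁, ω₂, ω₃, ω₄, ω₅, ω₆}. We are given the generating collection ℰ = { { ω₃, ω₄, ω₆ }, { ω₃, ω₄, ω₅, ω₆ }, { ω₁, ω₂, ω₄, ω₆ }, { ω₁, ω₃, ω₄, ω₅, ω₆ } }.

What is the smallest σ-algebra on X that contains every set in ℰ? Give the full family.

Initial family (6 sets): { {  }, { ω₃, ω₄, ω₆ }, { ω₁, ω₂, ω₄, ω₆ }, { ω₃, ω₄, ω₅, ω₆ }, { ω₁, ω₃, ω₄, ω₅, ω₆ }, X }.
Iteration 1. New:
  { ω₂ }  = ᶜ of { ω₁, ω₃, ω₄, ω₅, ω₆ }
  { ω₁, ω₂ }  = ᶜ of { ω₃, ω₄, ω₅, ω₆ }
  { ω₃, ω₅ }  = ᶜ of { ω₁, ω₂, ω₄, ω₆ }
  { ω₁, ω₂, ω₅ }  = ᶜ of { ω₃, ω₄, ω₆ }
  { ω₁, ω₂, ω₃, ω₄, ω₆ }  = { ω₁, ω₂, ω₄, ω₆ } ∪ { ω₃, ω₄, ω₆ }
  [11 total]
Iteration 2: 6 new —
  { ω₅ }  = ᶜ of { ω₁, ω₂, ω₃, ω₄, ω₆ }
  { ω₂, ω₃, ω₅ }  = { ω₂ } ∪ { ω₃, ω₅ }
  { ω₁, ω₂, ω₃, ω₅ }  = { ω₁, ω₂ } ∪ { ω₃, ω₅ }
  { ω₂, ω₃, ω₄, ω₆ }  = { ω₂ } ∪ { ω₃, ω₄, ω₆ }
  { ω₁, ω₂, ω₄, ω₅, ω₆ }  = { ω₁, ω₂, ω₄, ω₆ } ∪ { ω₁, ω₂, ω₅ }
  { ω₂, ω₃, ω₄, ω₅, ω₆ }  = { ω₃, ω₄, ω₅, ω₆ } ∪ { ω₂ }
  [17 total]
Iteration 3. New:
  { ω₁ }  = ᶜ of { ω₂, ω₃, ω₄, ω₅, ω₆ }
  { ω₃ }  = ᶜ of { ω₁, ω₂, ω₄, ω₅, ω₆ }
  { ω₁, ω₅ }  = ᶜ of { ω₂, ω₃, ω₄, ω₆ }
  { ω₂, ω₅ }  = { ω₂ } ∪ { ω₅ }
  { ω₄, ω₆ }  = ᶜ of { ω₁, ω₂, ω₃, ω₅ }
  { ω₁, ω₄, ω₆ }  = ᶜ of { ω₂, ω₃, ω₅ }
  [23 total]
Iteration 4 (9 new):
  { ω₁, ω₃ }  = { ω₃ } ∪ { ω₁ }
  { ω₂, ω₃ }  = { ω₂ } ∪ { ω₃ }
  { ω₁, ω₂, ω₃ }  = { ω₁, ω₂ } ∪ { ω₃ }
  { ω₁, ω₃, ω₅ }  = { ω₃ } ∪ { ω₁, ω₅ }
  { ω₂, ω₄, ω₆ }  = { ω₂ } ∪ { ω₄, ω₆ }
  { ω₄, ω₅, ω₆ }  = { ω₅ } ∪ { ω₄, ω₆ }
  { ω₁, ω₃, ω₄, ω₆ }  = ᶜ of { ω₂, ω₅ }
  { ω₁, ω₄, ω₅, ω₆ }  = { ω₁, ω₄, ω₆ } ∪ { ω₅ }
  { ω₂, ω₄, ω₅, ω₆ }  = { ω₂, ω₅ } ∪ { ω₄, ω₆ }
  [32 total]
Iteration 5: closed — nothing new.

|σ(ℰ)| = 32.  σ(ℰ) = { {  }, { ω₁ }, { ω₂ }, { ω₃ }, { ω₅ }, { ω₁, ω₂ }, { ω₁, ω₃ }, { ω₁, ω₅ }, { ω₂, ω₃ }, { ω₂, ω₅ }, { ω₃, ω₅ }, { ω₄, ω₆ }, { ω₁, ω₂, ω₃ }, { ω₁, ω₂, ω₅ }, { ω₁, ω₃, ω₅ }, { ω₁, ω₄, ω₆ }, { ω₂, ω₃, ω₅ }, { ω₂, ω₄, ω₆ }, { ω₃, ω₄, ω₆ }, { ω₄, ω₅, ω₆ }, { ω₁, ω₂, ω₃, ω₅ }, { ω₁, ω₂, ω₄, ω₆ }, { ω₁, ω₃, ω₄, ω₆ }, { ω₁, ω₄, ω₅, ω₆ }, { ω₂, ω₃, ω₄, ω₆ }, { ω₂, ω₄, ω₅, ω₆ }, { ω₃, ω₄, ω₅, ω₆ }, { ω₁, ω₂, ω₃, ω₄, ω₆ }, { ω₁, ω₂, ω₄, ω₅, ω₆ }, { ω₁, ω₃, ω₄, ω₅, ω₆ }, { ω₂, ω₃, ω₄, ω₅, ω₆ }, X }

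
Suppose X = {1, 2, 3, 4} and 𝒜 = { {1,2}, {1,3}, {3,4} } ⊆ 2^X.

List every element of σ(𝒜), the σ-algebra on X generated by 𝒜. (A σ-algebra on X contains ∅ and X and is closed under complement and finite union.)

Answer: σ(𝒜) = { ∅, {1}, {2}, {3}, {4}, {1,2}, {1,3}, {1,4}, {2,3}, {2,4}, {3,4}, {1,2,3}, {1,2,4}, {1,3,4}, {2,3,4}, X }

Derivation:
Start: 𝒜 ∪ {∅, X} = { ∅, {1,2}, {1,3}, {3,4}, X }.
Round 1 adds 3:
  {2,4}  = {1,3}ᶜ
  {1,2,3}  = {1,2} ∪ {1,3}
  {1,3,4}  = {3,4} ∪ {1,3}
  |family| = 8
Round 2 (4 new):
  {2}  = {1,3,4}ᶜ
  {4}  = {1,2,3}ᶜ
  {1,2,4}  = {1,2} ∪ {2,4}
  {2,3,4}  = {3,4} ∪ {2,4}
  |family| = 12
Round 3 adds 2:
  {1}  = {2,3,4}ᶜ
  {3}  = {1,2,4}ᶜ
  |family| = 14
Round 4 adds 2:
  {1,4}  = {4} ∪ {1}
  {2,3}  = {3} ∪ {2}
  |family| = 16
Round 5: closed — nothing new.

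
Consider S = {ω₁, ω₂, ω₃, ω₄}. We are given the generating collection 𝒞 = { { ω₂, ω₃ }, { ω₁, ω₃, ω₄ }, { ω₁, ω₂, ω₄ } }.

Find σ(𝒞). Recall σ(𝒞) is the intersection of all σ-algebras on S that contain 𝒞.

Initial family (5 sets): { ∅, { ω₂, ω₃ }, { ω₁, ω₂, ω₄ }, { ω₁, ω₃, ω₄ }, S }.
Iteration 1 (3 new):
  { ω₂ }  = complement { ω₁, ω₃, ω₄ }
  { ω₃ }  = complement { ω₁, ω₂, ω₄ }
  { ω₁, ω₄ }  = complement { ω₂, ω₃ }
  [8 total]
Iteration 2: closed — nothing new.

σ(𝒞) = { ∅, { ω₂ }, { ω₃ }, { ω₁, ω₄ }, { ω₂, ω₃ }, { ω₁, ω₂, ω₄ }, { ω₁, ω₃, ω₄ }, S }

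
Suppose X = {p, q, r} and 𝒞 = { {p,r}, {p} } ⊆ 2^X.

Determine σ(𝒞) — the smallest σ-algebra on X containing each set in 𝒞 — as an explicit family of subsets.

|σ(𝒞)| = 8.  σ(𝒞) = { {}, {p}, {q}, {r}, {p,q}, {p,r}, {q,r}, X }

Working:
Start: 𝒞 ∪ {∅, X} = { {}, {p}, {p,r}, X }.
Round 1 (2 new):
  {q}  = X∖{p,r}
  {q,r}  = X∖{p}
Round 2: 1 new —
  {p,q}  = {q} ∪ {p}
Round 3: +1 →
  {r}  = X∖{p,q}
Round 4: stable.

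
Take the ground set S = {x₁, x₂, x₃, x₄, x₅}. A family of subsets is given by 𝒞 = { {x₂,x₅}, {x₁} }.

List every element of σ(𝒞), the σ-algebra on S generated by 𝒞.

Begin from { {}, {x₁}, {x₂,x₅}, S } (that is, 𝒞 plus ∅ and S).
Step 1 adds 3:
  {x₁,x₂,x₅}  = {x₂,x₅} ∪ {x₁}
  {x₁,x₃,x₄}  = {x₂,x₅}ᶜ
  {x₂,x₃,x₄,x₅}  = {x₁}ᶜ
  — 7 sets.
Step 2: +1 →
  {x₃,x₄}  = {x₁,x₂,x₅}ᶜ
  — 8 sets.
Step 3: closed — nothing new.

|σ(𝒞)| = 8.  σ(𝒞) = { {}, {x₁}, {x₂,x₅}, {x₃,x₄}, {x₁,x₂,x₅}, {x₁,x₃,x₄}, {x₂,x₃,x₄,x₅}, S }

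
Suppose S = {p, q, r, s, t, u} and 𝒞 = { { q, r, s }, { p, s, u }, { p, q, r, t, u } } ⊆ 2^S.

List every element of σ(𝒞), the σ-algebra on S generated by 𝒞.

Seed the family with 𝒞 together with ∅ and S: { {}, { p, s, u }, { q, r, s }, { p, q, r, t, u }, S }.
Iteration 1. New:
  { s }  = ᶜ of { p, q, r, t, u }
  { p, t, u }  = ᶜ of { q, r, s }
  { q, r, t }  = ᶜ of { p, s, u }
  { p, q, r, s, u }  = { q, r, s } ∪ { p, s, u }
Iteration 2: 3 new —
  { t }  = ᶜ of { p, q, r, s, u }
  { p, s, t, u }  = { p, s, u } ∪ { p, t, u }
  { q, r, s, t }  = { q, r, s } ∪ { q, r, t }
Iteration 3. New:
  { p, u }  = ᶜ of { q, r, s, t }
  { q, r }  = ᶜ of { p, s, t, u }
  { s, t }  = { s } ∪ { t }
Iteration 4: 1 new —
  { p, q, r, u }  = ᶜ of { s, t }
Iteration 5: closed — nothing new.

σ(𝒞) = { {}, { s }, { t }, { p, u }, { q, r }, { s, t }, { p, s, u }, { p, t, u }, { q, r, s }, { q, r, t }, { p, q, r, u }, { p, s, t, u }, { q, r, s, t }, { p, q, r, s, u }, { p, q, r, t, u }, S }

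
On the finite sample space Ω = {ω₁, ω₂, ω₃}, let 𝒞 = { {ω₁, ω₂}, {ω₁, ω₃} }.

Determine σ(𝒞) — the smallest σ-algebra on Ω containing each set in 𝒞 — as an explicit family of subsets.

|σ(𝒞)| = 8.  σ(𝒞) = { {}, {ω₁}, {ω₂}, {ω₃}, {ω₁, ω₂}, {ω₁, ω₃}, {ω₂, ω₃}, Ω }

Working:
Start: 𝒞 ∪ {∅, Ω} = { {}, {ω₁, ω₂}, {ω₁, ω₃}, Ω }.
Round 1. New:
  {ω₂}  = ᶜ of {ω₁, ω₃}
  {ω₃}  = ᶜ of {ω₁, ω₂}
  — 6 sets.
Round 2: +1 →
  {ω₂, ω₃}  = {ω₃} ∪ {ω₂}
  — 7 sets.
Round 3: +1 →
  {ω₁}  = ᶜ of {ω₂, ω₃}
  — 8 sets.
After Round 4 the family is unchanged; done.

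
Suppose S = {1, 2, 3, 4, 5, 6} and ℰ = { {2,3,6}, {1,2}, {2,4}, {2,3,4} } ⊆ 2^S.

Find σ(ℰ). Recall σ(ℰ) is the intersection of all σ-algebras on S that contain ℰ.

σ(ℰ) (64 sets): { {}, {1}, {2}, {3}, {4}, {5}, {6}, {1,2}, {1,3}, {1,4}, {1,5}, {1,6}, {2,3}, {2,4}, {2,5}, {2,6}, {3,4}, {3,5}, {3,6}, {4,5}, {4,6}, {5,6}, {1,2,3}, {1,2,4}, {1,2,5}, {1,2,6}, {1,3,4}, {1,3,5}, {1,3,6}, {1,4,5}, {1,4,6}, {1,5,6}, {2,3,4}, {2,3,5}, {2,3,6}, {2,4,5}, {2,4,6}, {2,5,6}, {3,4,5}, {3,4,6}, {3,5,6}, {4,5,6}, {1,2,3,4}, {1,2,3,5}, {1,2,3,6}, {1,2,4,5}, {1,2,4,6}, {1,2,5,6}, {1,3,4,5}, {1,3,4,6}, {1,3,5,6}, {1,4,5,6}, {2,3,4,5}, {2,3,4,6}, {2,3,5,6}, {2,4,5,6}, {3,4,5,6}, {1,2,3,4,5}, {1,2,3,4,6}, {1,2,3,5,6}, {1,2,4,5,6}, {1,3,4,5,6}, {2,3,4,5,6}, S }

Check:
Begin from { {}, {1,2}, {2,4}, {2,3,4}, {2,3,6}, S } (that is, ℰ plus ∅ and S).
Iteration 1 adds 8:
  {1,2,4}  = {1,2} ∪ {2,4}
  {1,4,5}  = {2,3,6}ᶜ
  {1,5,6}  = {2,3,4}ᶜ
  {1,2,3,4}  = {2,3,4} ∪ {1,2}
  {1,2,3,6}  = {1,2} ∪ {2,3,6}
  {1,3,5,6}  = {2,4}ᶜ
  {2,3,4,6}  = {2,3,4} ∪ {2,3,6}
  {3,4,5,6}  = {1,2}ᶜ
  — 14 sets.
Iteration 2 (13 new):
  {1,5}  = {2,3,4,6}ᶜ
  {4,5}  = {1,2,3,6}ᶜ
  {5,6}  = {1,2,3,4}ᶜ
  {3,5,6}  = {1,2,4}ᶜ
  {1,2,4,5}  = {1,4,5} ∪ {1,2}
  {1,2,5,6}  = {1,2} ∪ {1,5,6}
  {1,4,5,6}  = {1,4,5} ∪ {1,5,6}
  {1,2,3,4,5}  = {1,4,5} ∪ {2,3,4}
  {1,2,3,4,6}  = {2,3,4} ∪ {1,2,3,6}
  {1,2,3,5,6}  = {1,3,5,6} ∪ {1,2}
  {1,2,4,5,6}  = {1,2,4} ∪ {1,5,6}
  {1,3,4,5,6}  = {1,4,5} ∪ {1,3,5,6}
  {2,3,4,5,6}  = {2,3,4} ∪ {3,4,5,6}
  — 27 sets.
Iteration 3 (15 new):
  {1}  = {2,3,4,5,6}ᶜ
  {2}  = {1,3,4,5,6}ᶜ
  {3}  = {1,2,4,5,6}ᶜ
  {4}  = {1,2,3,5,6}ᶜ
  {5}  = {1,2,3,4,6}ᶜ
  {6}  = {1,2,3,4,5}ᶜ
  {2,3}  = {1,4,5,6}ᶜ
  {3,4}  = {1,2,5,6}ᶜ
  {3,6}  = {1,2,4,5}ᶜ
  {1,2,5}  = {1,5} ∪ {1,2}
  {2,4,5}  = {4,5} ∪ {2,4}
  {4,5,6}  = {5,6} ∪ {4,5}
  {2,3,4,5}  = {4,5} ∪ {2,3,4}
  {2,3,5,6}  = {5,6} ∪ {2,3,6}
  {2,4,5,6}  = {5,6} ∪ {2,4}
  — 42 sets.
Iteration 4: +20 →
  {1,3}  = {2,4,5,6}ᶜ
  {1,4}  = {2,3,5,6}ᶜ
  {1,6}  = {2,3,4,5}ᶜ
  {2,5}  = {2} ∪ {5}
  {2,6}  = {2} ∪ {6}
  {3,5}  = {3} ∪ {5}
  {4,6}  = {4} ∪ {6}
  {1,2,3}  = {4,5,6}ᶜ
  {1,2,6}  = {1,2} ∪ {6}
  {1,3,4}  = {3,4} ∪ {1}
  {1,3,5}  = {3} ∪ {1,5}
  {1,3,6}  = {2,4,5}ᶜ
  {2,3,5}  = {2,3} ∪ {5}
  {2,4,6}  = {2,4} ∪ {6}
  {2,5,6}  = {2} ∪ {5,6}
  {3,4,5}  = {3,4} ∪ {4,5}
  {3,4,6}  = {1,2,5}ᶜ
  {1,2,3,5}  = {3} ∪ {1,2,5}
  {1,2,4,6}  = {1,2,4} ∪ {6}
  {1,3,4,5}  = {3,4} ∪ {1,5}
  — 62 sets.
Iteration 5 (2 new):
  {1,4,6}  = {2,3,5}ᶜ
  {1,3,4,6}  = {2,5}ᶜ
  — 64 sets.
Iteration 6: no new sets; the family is a σ-algebra.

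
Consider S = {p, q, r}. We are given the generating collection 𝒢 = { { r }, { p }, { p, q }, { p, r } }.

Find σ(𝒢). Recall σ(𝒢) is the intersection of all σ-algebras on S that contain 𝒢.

σ(𝒢) = { {}, { p }, { q }, { r }, { p, q }, { p, r }, { q, r }, S }

Check:
Take S₀ = 𝒢 ∪ {∅, S} = { {}, { p }, { r }, { p, q }, { p, r }, S }.
Step 1: 2 new —
  { q }  = complement { p, r }
  { q, r }  = complement { p }
  [8 total]
Step 2: already closed under ᶜ and ∪.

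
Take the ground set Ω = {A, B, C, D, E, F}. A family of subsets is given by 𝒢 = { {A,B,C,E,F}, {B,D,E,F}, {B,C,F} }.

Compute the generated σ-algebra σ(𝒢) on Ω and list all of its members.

Initial family (5 sets): { ∅, {B,C,F}, {B,D,E,F}, {A,B,C,E,F}, Ω }.
Iteration 1 (4 new):
  {D}  = Ω∖{A,B,C,E,F}
  {A,C}  = Ω∖{B,D,E,F}
  {A,D,E}  = Ω∖{B,C,F}
  {B,C,D,E,F}  = {B,D,E,F} ∪ {B,C,F}
  [9 total]
Iteration 2. New:
  {A}  = Ω∖{B,C,D,E,F}
  {A,C,D}  = {A,C} ∪ {D}
  {A,B,C,F}  = {B,C,F} ∪ {A,C}
  {A,C,D,E}  = {A,D,E} ∪ {A,C}
  {B,C,D,F}  = {B,C,F} ∪ {D}
  {A,B,D,E,F}  = {A,D,E} ∪ {B,D,E,F}
  [15 total]
Iteration 3. New:
  {C}  = Ω∖{A,B,D,E,F}
  {A,D}  = {A} ∪ {D}
  {A,E}  = Ω∖{B,C,D,F}
  {B,F}  = Ω∖{A,C,D,E}
  {D,E}  = Ω∖{A,B,C,F}
  {B,E,F}  = Ω∖{A,C,D}
  {A,B,C,D,F}  = {A,C,D} ∪ {B,C,D,F}
  [22 total]
Iteration 4: +9 →
  {E}  = Ω∖{A,B,C,D,F}
  {C,D}  = {C} ∪ {D}
  {A,B,F}  = {B,F} ∪ {A}
  {A,C,E}  = {A,C} ∪ {A,E}
  {B,D,F}  = {B,F} ∪ {D}
  {C,D,E}  = {D,E} ∪ {C}
  {A,B,D,F}  = {A,D} ∪ {B,F}
  {A,B,E,F}  = {A,E} ∪ {B,F}
  {B,C,E,F}  = Ω∖{A,D}
  [31 total]
Iteration 5 (1 new):
  {C,E}  = Ω∖{A,B,D,F}
  [32 total]
Iteration 6 adds nothing — fixpoint reached.

|σ(𝒢)| = 32.  σ(𝒢) = { ∅, {A}, {C}, {D}, {E}, {A,C}, {A,D}, {A,E}, {B,F}, {C,D}, {C,E}, {D,E}, {A,B,F}, {A,C,D}, {A,C,E}, {A,D,E}, {B,C,F}, {B,D,F}, {B,E,F}, {C,D,E}, {A,B,C,F}, {A,B,D,F}, {A,B,E,F}, {A,C,D,E}, {B,C,D,F}, {B,C,E,F}, {B,D,E,F}, {A,B,C,D,F}, {A,B,C,E,F}, {A,B,D,E,F}, {B,C,D,E,F}, Ω }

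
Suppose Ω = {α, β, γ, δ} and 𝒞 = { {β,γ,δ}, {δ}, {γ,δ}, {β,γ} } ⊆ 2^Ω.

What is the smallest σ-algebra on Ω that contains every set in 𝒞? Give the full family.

|σ(𝒞)| = 16.  σ(𝒞) = { {}, {α}, {β}, {γ}, {δ}, {α,β}, {α,γ}, {α,δ}, {β,γ}, {β,δ}, {γ,δ}, {α,β,γ}, {α,β,δ}, {α,γ,δ}, {β,γ,δ}, Ω }

Check:
Start: 𝒞 ∪ {∅, Ω} = { {}, {δ}, {β,γ}, {γ,δ}, {β,γ,δ}, Ω }.
Round 1. New:
  {α}  = {β,γ,δ}ᶜ
  {α,β}  = {γ,δ}ᶜ
  {α,δ}  = {β,γ}ᶜ
  {α,β,γ}  = {δ}ᶜ
  (now 10)
Round 2: 2 new —
  {α,β,δ}  = {α,β} ∪ {α,δ}
  {α,γ,δ}  = {γ,δ} ∪ {α,δ}
  (now 12)
Round 3: +2 →
  {β}  = {α,γ,δ}ᶜ
  {γ}  = {α,β,δ}ᶜ
  (now 14)
Round 4: 2 new —
  {α,γ}  = {γ} ∪ {α}
  {β,δ}  = {δ} ∪ {β}
  (now 16)
After Round 5 the family is unchanged; done.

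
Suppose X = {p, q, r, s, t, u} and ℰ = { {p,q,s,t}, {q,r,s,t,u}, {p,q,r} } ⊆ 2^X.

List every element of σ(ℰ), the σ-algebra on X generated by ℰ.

Answer: σ(ℰ) = { {}, {p}, {q}, {r}, {u}, {p,q}, {p,r}, {p,u}, {q,r}, {q,u}, {r,u}, {s,t}, {p,q,r}, {p,q,u}, {p,r,u}, {p,s,t}, {q,r,u}, {q,s,t}, {r,s,t}, {s,t,u}, {p,q,r,u}, {p,q,s,t}, {p,r,s,t}, {p,s,t,u}, {q,r,s,t}, {q,s,t,u}, {r,s,t,u}, {p,q,r,s,t}, {p,q,s,t,u}, {p,r,s,t,u}, {q,r,s,t,u}, X }

Trace:
Take S₀ = ℰ ∪ {∅, X} = { {}, {p,q,r}, {p,q,s,t}, {q,r,s,t,u}, X }.
Round 1 (4 new):
  {p}  = X∖{q,r,s,t,u}
  {r,u}  = X∖{p,q,s,t}
  {s,t,u}  = X∖{p,q,r}
  {p,q,r,s,t}  = {p,q,r} ∪ {p,q,s,t}
  [9 total]
Round 2 (6 new):
  {u}  = X∖{p,q,r,s,t}
  {p,r,u}  = {r,u} ∪ {p}
  {p,q,r,u}  = {p,q,r} ∪ {r,u}
  {p,s,t,u}  = {s,t,u} ∪ {p}
  {r,s,t,u}  = {r,u} ∪ {s,t,u}
  {p,q,s,t,u}  = {p,q,s,t} ∪ {s,t,u}
  [15 total]
Round 3. New:
  {r}  = X∖{p,q,s,t,u}
  {p,q}  = X∖{r,s,t,u}
  {p,u}  = {p} ∪ {u}
  {q,r}  = X∖{p,s,t,u}
  {s,t}  = X∖{p,q,r,u}
  {q,s,t}  = X∖{p,r,u}
  {p,r,s,t,u}  = {r,u} ∪ {p,s,t,u}
  [22 total]
Round 4: 8 new —
  {q}  = X∖{p,r,s,t,u}
  {p,r}  = {r} ∪ {p}
  {p,q,u}  = {p,u} ∪ {p,q}
  {p,s,t}  = {s,t} ∪ {p}
  {q,r,u}  = {u} ∪ {q,r}
  {r,s,t}  = {s,t} ∪ {r}
  {q,r,s,t}  = X∖{p,u}
  {q,s,t,u}  = {s,t,u} ∪ {q,s,t}
  [30 total]
Round 5 adds 2:
  {q,u}  = {q} ∪ {u}
  {p,r,s,t}  = {p,s,t} ∪ {r,s,t}
  [32 total]
Round 6 adds nothing — fixpoint reached.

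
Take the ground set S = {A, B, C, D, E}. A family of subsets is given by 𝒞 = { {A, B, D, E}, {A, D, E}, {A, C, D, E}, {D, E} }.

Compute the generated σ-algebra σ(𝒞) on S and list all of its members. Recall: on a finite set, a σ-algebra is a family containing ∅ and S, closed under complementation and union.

σ(𝒞) = { {}, {A}, {B}, {C}, {A, B}, {A, C}, {B, C}, {D, E}, {A, B, C}, {A, D, E}, {B, D, E}, {C, D, E}, {A, B, D, E}, {A, C, D, E}, {B, C, D, E}, S }

Trace:
Start: 𝒞 ∪ {∅, S} = { {}, {D, E}, {A, D, E}, {A, B, D, E}, {A, C, D, E}, S }.
Step 1: 4 new —
  {B}  = complement {A, C, D, E}
  {C}  = complement {A, B, D, E}
  {B, C}  = complement {A, D, E}
  {A, B, C}  = complement {D, E}
  (now 10)
Step 2: +3 →
  {B, D, E}  = {B} ∪ {D, E}
  {C, D, E}  = {D, E} ∪ {C}
  {B, C, D, E}  = {D, E} ∪ {B, C}
  (now 13)
Step 3. New:
  {A}  = complement {B, C, D, E}
  {A, B}  = complement {C, D, E}
  {A, C}  = complement {B, D, E}
  (now 16)
Step 4: stable.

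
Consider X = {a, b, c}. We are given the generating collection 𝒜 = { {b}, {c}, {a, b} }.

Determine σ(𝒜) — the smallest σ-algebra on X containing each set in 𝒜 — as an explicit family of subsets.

Take S₀ = 𝒜 ∪ {∅, X} = { {}, {b}, {c}, {a, b}, X }.
Step 1: 2 new —
  {a, c}  = complement {b}
  {b, c}  = {c} ∪ {b}
Step 2. New:
  {a}  = complement {b, c}
Step 3 adds nothing — fixpoint reached.

|σ(𝒜)| = 8.  σ(𝒜) = { {}, {a}, {b}, {c}, {a, b}, {a, c}, {b, c}, X }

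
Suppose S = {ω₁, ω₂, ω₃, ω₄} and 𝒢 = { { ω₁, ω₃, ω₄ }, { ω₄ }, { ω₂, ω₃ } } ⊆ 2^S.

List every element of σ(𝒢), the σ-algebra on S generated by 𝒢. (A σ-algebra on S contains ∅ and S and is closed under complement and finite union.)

Answer: σ(𝒢) = { {}, { ω₁ }, { ω₂ }, { ω₃ }, { ω₄ }, { ω₁, ω₂ }, { ω₁, ω₃ }, { ω₁, ω₄ }, { ω₂, ω₃ }, { ω₂, ω₄ }, { ω₃, ω₄ }, { ω₁, ω₂, ω₃ }, { ω₁, ω₂, ω₄ }, { ω₁, ω₃, ω₄ }, { ω₂, ω₃, ω₄ }, S }

Check:
Start: 𝒢 ∪ {∅, S} = { {}, { ω₄ }, { ω₂, ω₃ }, { ω₁, ω₃, ω₄ }, S }.
Step 1 adds 4:
  { ω₂ }  = { ω₁, ω₃, ω₄ }ᶜ
  { ω₁, ω₄ }  = { ω₂, ω₃ }ᶜ
  { ω₁, ω₂, ω₃ }  = { ω₄ }ᶜ
  { ω₂, ω₃, ω₄ }  = { ω₂, ω₃ } ∪ { ω₄ }
  |family| = 9
Step 2 adds 3:
  { ω₁ }  = { ω₂, ω₃, ω₄ }ᶜ
  { ω₂, ω₄ }  = { ω₂ } ∪ { ω₄ }
  { ω₁, ω₂, ω₄ }  = { ω₂ } ∪ { ω₁, ω₄ }
  |family| = 12
Step 3: 3 new —
  { ω₃ }  = { ω₁, ω₂, ω₄ }ᶜ
  { ω₁, ω₂ }  = { ω₂ } ∪ { ω₁ }
  { ω₁, ω₃ }  = { ω₂, ω₄ }ᶜ
  |family| = 15
Step 4 adds 1:
  { ω₃, ω₄ }  = { ω₁, ω₂ }ᶜ
  |family| = 16
Step 5: no new sets; the family is a σ-algebra.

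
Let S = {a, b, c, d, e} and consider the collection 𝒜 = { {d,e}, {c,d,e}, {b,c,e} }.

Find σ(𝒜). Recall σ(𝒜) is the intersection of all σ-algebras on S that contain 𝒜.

Answer: σ(𝒜) = { {}, {a}, {b}, {c}, {d}, {e}, {a,b}, {a,c}, {a,d}, {a,e}, {b,c}, {b,d}, {b,e}, {c,d}, {c,e}, {d,e}, {a,b,c}, {a,b,d}, {a,b,e}, {a,c,d}, {a,c,e}, {a,d,e}, {b,c,d}, {b,c,e}, {b,d,e}, {c,d,e}, {a,b,c,d}, {a,b,c,e}, {a,b,d,e}, {a,c,d,e}, {b,c,d,e}, S }

Trace:
Initial family (5 sets): { {}, {d,e}, {b,c,e}, {c,d,e}, S }.
Iteration 1. New:
  {a,b}  = {c,d,e}ᶜ
  {a,d}  = {b,c,e}ᶜ
  {a,b,c}  = {d,e}ᶜ
  {b,c,d,e}  = {d,e} ∪ {b,c,e}
  — 9 sets.
Iteration 2: 7 new —
  {a}  = {b,c,d,e}ᶜ
  {a,b,d}  = {a,b} ∪ {a,d}
  {a,d,e}  = {d,e} ∪ {a,d}
  {a,b,c,d}  = {a,b,c} ∪ {a,d}
  {a,b,c,e}  = {a,b,c} ∪ {b,c,e}
  {a,b,d,e}  = {a,b} ∪ {d,e}
  {a,c,d,e}  = {c,d,e} ∪ {a,d}
  — 16 sets.
Iteration 3 (6 new):
  {b}  = {a,c,d,e}ᶜ
  {c}  = {a,b,d,e}ᶜ
  {d}  = {a,b,c,e}ᶜ
  {e}  = {a,b,c,d}ᶜ
  {b,c}  = {a,d,e}ᶜ
  {c,e}  = {a,b,d}ᶜ
  — 22 sets.
Iteration 4: 10 new —
  {a,c}  = {c} ∪ {a}
  {a,e}  = {e} ∪ {a}
  {b,d}  = {b} ∪ {d}
  {b,e}  = {b} ∪ {e}
  {c,d}  = {c} ∪ {d}
  {a,b,e}  = {a,b} ∪ {e}
  {a,c,d}  = {c} ∪ {a,d}
  {a,c,e}  = {c,e} ∪ {a}
  {b,c,d}  = {b,c} ∪ {d}
  {b,d,e}  = {b} ∪ {d,e}
  — 32 sets.
Iteration 5: already closed under ᶜ and ∪.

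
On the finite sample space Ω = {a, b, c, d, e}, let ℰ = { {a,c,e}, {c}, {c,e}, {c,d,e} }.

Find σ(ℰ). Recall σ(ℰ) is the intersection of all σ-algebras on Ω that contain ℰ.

Start: ℰ ∪ {∅, Ω} = { ∅, {c}, {c,e}, {a,c,e}, {c,d,e}, Ω }.
Round 1: +5 →
  {a,b}  = {c,d,e}ᶜ
  {b,d}  = {a,c,e}ᶜ
  {a,b,d}  = {c,e}ᶜ
  {a,b,d,e}  = {c}ᶜ
  {a,c,d,e}  = {c,d,e} ∪ {a,c,e}
Round 2 (6 new):
  {b}  = {a,c,d,e}ᶜ
  {a,b,c}  = {a,b} ∪ {c}
  {b,c,d}  = {c} ∪ {b,d}
  {a,b,c,d}  = {a,b,d} ∪ {c}
  {a,b,c,e}  = {a,b} ∪ {a,c,e}
  {b,c,d,e}  = {c,d,e} ∪ {b,d}
Round 3: +7 →
  {a}  = {b,c,d,e}ᶜ
  {d}  = {a,b,c,e}ᶜ
  {e}  = {a,b,c,d}ᶜ
  {a,e}  = {b,c,d}ᶜ
  {b,c}  = {c} ∪ {b}
  {d,e}  = {a,b,c}ᶜ
  {b,c,e}  = {c,e} ∪ {b}
Round 4: +7 →
  {a,c}  = {c} ∪ {a}
  {a,d}  = {b,c,e}ᶜ
  {b,e}  = {b} ∪ {e}
  {c,d}  = {c} ∪ {d}
  {a,b,e}  = {a,b} ∪ {e}
  {a,d,e}  = {b,c}ᶜ
  {b,d,e}  = {b} ∪ {d,e}
Round 5. New:
  {a,c,d}  = {b,e}ᶜ
Round 6: no new sets; the family is a σ-algebra.

Hence σ(ℰ) has 32 members: { ∅, {a}, {b}, {c}, {d}, {e}, {a,b}, {a,c}, {a,d}, {a,e}, {b,c}, {b,d}, {b,e}, {c,d}, {c,e}, {d,e}, {a,b,c}, {a,b,d}, {a,b,e}, {a,c,d}, {a,c,e}, {a,d,e}, {b,c,d}, {b,c,e}, {b,d,e}, {c,d,e}, {a,b,c,d}, {a,b,c,e}, {a,b,d,e}, {a,c,d,e}, {b,c,d,e}, Ω }.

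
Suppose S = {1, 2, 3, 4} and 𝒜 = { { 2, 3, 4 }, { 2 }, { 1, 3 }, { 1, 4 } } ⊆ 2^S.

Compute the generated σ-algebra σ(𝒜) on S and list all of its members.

Seed the family with 𝒜 together with ∅ and S: { ∅, { 2 }, { 1, 3 }, { 1, 4 }, { 2, 3, 4 }, S }.
Pass 1 (6 new):
  { 1 }  = S∖{ 2, 3, 4 }
  { 2, 3 }  = S∖{ 1, 4 }
  { 2, 4 }  = S∖{ 1, 3 }
  { 1, 2, 3 }  = { 1, 3 } ∪ { 2 }
  { 1, 2, 4 }  = { 1, 4 } ∪ { 2 }
  { 1, 3, 4 }  = S∖{ 2 }
  |family| = 12
Pass 2 (3 new):
  { 3 }  = S∖{ 1, 2, 4 }
  { 4 }  = S∖{ 1, 2, 3 }
  { 1, 2 }  = { 2 } ∪ { 1 }
  |family| = 15
Pass 3: +1 →
  { 3, 4 }  = S∖{ 1, 2 }
  |family| = 16
After Pass 4 the family is unchanged; done.

|σ(𝒜)| = 16.  σ(𝒜) = { ∅, { 1 }, { 2 }, { 3 }, { 4 }, { 1, 2 }, { 1, 3 }, { 1, 4 }, { 2, 3 }, { 2, 4 }, { 3, 4 }, { 1, 2, 3 }, { 1, 2, 4 }, { 1, 3, 4 }, { 2, 3, 4 }, S }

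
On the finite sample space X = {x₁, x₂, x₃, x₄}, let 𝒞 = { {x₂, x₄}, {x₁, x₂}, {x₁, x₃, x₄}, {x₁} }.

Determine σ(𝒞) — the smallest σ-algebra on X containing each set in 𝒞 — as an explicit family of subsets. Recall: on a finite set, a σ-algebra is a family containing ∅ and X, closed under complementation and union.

σ(𝒞) = { {}, {x₁}, {x₂}, {x₃}, {x₄}, {x₁, x₂}, {x₁, x₃}, {x₁, x₄}, {x₂, x₃}, {x₂, x₄}, {x₃, x₄}, {x₁, x₂, x₃}, {x₁, x₂, x₄}, {x₁, x₃, x₄}, {x₂, x₃, x₄}, X }

Trace:
Seed the family with 𝒞 together with ∅ and X: { {}, {x₁}, {x₁, x₂}, {x₂, x₄}, {x₁, x₃, x₄}, X }.
Pass 1 adds 5:
  {x₂}  = ᶜ of {x₁, x₃, x₄}
  {x₁, x₃}  = ᶜ of {x₂, x₄}
  {x₃, x₄}  = ᶜ of {x₁, x₂}
  {x₁, x₂, x₄}  = {x₁, x₂} ∪ {x₂, x₄}
  {x₂, x₃, x₄}  = ᶜ of {x₁}
Pass 2 adds 2:
  {x₃}  = ᶜ of {x₁, x₂, x₄}
  {x₁, x₂, x₃}  = {x₁, x₂} ∪ {x₁, x₃}
Pass 3 (2 new):
  {x₄}  = ᶜ of {x₁, x₂, x₃}
  {x₂, x₃}  = {x₃} ∪ {x₂}
Pass 4 adds 1:
  {x₁, x₄}  = ᶜ of {x₂, x₃}
Pass 5 adds nothing — fixpoint reached.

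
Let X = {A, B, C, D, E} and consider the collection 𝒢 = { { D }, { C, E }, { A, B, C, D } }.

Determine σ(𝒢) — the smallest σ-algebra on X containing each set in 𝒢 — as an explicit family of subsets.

Start: 𝒢 ∪ {∅, X} = { {}, { D }, { C, E }, { A, B, C, D }, X }.
Step 1. New:
  { E }  = ᶜ of { A, B, C, D }
  { A, B, D }  = ᶜ of { C, E }
  { C, D, E }  = { D } ∪ { C, E }
  { A, B, C, E }  = ᶜ of { D }
  — 9 sets.
Step 2 adds 3:
  { A, B }  = ᶜ of { C, D, E }
  { D, E }  = { E } ∪ { D }
  { A, B, D, E }  = { A, B, D } ∪ { E }
  — 12 sets.
Step 3 adds 3:
  { C }  = ᶜ of { A, B, D, E }
  { A, B, C }  = ᶜ of { D, E }
  { A, B, E }  = { A, B } ∪ { E }
  — 15 sets.
Step 4 (1 new):
  { C, D }  = ᶜ of { A, B, E }
  — 16 sets.
Step 5: no new sets; the family is a σ-algebra.

σ(𝒢) = { {}, { C }, { D }, { E }, { A, B }, { C, D }, { C, E }, { D, E }, { A, B, C }, { A, B, D }, { A, B, E }, { C, D, E }, { A, B, C, D }, { A, B, C, E }, { A, B, D, E }, X }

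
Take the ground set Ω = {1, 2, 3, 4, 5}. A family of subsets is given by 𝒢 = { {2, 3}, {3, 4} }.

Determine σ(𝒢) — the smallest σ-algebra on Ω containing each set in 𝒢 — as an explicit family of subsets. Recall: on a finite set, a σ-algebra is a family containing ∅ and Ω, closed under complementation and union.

Begin from { ∅, {2, 3}, {3, 4}, Ω } (that is, 𝒢 plus ∅ and Ω).
Round 1 adds 3:
  {1, 2, 5}  = complement {3, 4}
  {1, 4, 5}  = complement {2, 3}
  {2, 3, 4}  = {2, 3} ∪ {3, 4}
  |family| = 7
Round 2: 4 new —
  {1, 5}  = complement {2, 3, 4}
  {1, 2, 3, 5}  = {1, 2, 5} ∪ {2, 3}
  {1, 2, 4, 5}  = {1, 4, 5} ∪ {1, 2, 5}
  {1, 3, 4, 5}  = {1, 4, 5} ∪ {3, 4}
  |family| = 11
Round 3: 3 new —
  {2}  = complement {1, 3, 4, 5}
  {3}  = complement {1, 2, 4, 5}
  {4}  = complement {1, 2, 3, 5}
  |family| = 14
Round 4 (2 new):
  {2, 4}  = {4} ∪ {2}
  {1, 3, 5}  = {3} ∪ {1, 5}
  |family| = 16
Round 5: no new sets; the family is a σ-algebra.

Therefore σ(𝒢) = { ∅, {2}, {3}, {4}, {1, 5}, {2, 3}, {2, 4}, {3, 4}, {1, 2, 5}, {1, 3, 5}, {1, 4, 5}, {2, 3, 4}, {1, 2, 3, 5}, {1, 2, 4, 5}, {1, 3, 4, 5}, Ω } (|σ(𝒢)| = 16).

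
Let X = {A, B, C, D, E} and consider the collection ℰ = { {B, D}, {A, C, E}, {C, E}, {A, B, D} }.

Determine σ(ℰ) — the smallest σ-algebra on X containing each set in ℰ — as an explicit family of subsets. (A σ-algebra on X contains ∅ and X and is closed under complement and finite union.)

Start: ℰ ∪ {∅, X} = { {}, {B, D}, {C, E}, {A, B, D}, {A, C, E}, X }.
Round 1. New:
  {B, C, D, E}  = {C, E} ∪ {B, D}
  — 7 sets.
Round 2 adds 1:
  {A}  = X∖{B, C, D, E}
  — 8 sets.
Round 3: already closed under ᶜ and ∪.

σ(ℰ) = { {}, {A}, {B, D}, {C, E}, {A, B, D}, {A, C, E}, {B, C, D, E}, X }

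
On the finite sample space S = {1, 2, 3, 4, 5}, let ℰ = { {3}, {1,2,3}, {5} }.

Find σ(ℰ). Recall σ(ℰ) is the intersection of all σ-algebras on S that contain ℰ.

Seed the family with ℰ together with ∅ and S: { ∅, {3}, {5}, {1,2,3}, S }.
Iteration 1 (5 new):
  {3,5}  = {3} ∪ {5}
  {4,5}  = complement {1,2,3}
  {1,2,3,4}  = complement {5}
  {1,2,3,5}  = {1,2,3} ∪ {5}
  {1,2,4,5}  = complement {3}
  — 10 sets.
Iteration 2 (3 new):
  {4}  = complement {1,2,3,5}
  {1,2,4}  = complement {3,5}
  {3,4,5}  = {4,5} ∪ {3}
  — 13 sets.
Iteration 3. New:
  {1,2}  = complement {3,4,5}
  {3,4}  = {3} ∪ {4}
  — 15 sets.
Iteration 4 (1 new):
  {1,2,5}  = complement {3,4}
  — 16 sets.
Iteration 5: closed — nothing new.

|σ(ℰ)| = 16.  σ(ℰ) = { ∅, {3}, {4}, {5}, {1,2}, {3,4}, {3,5}, {4,5}, {1,2,3}, {1,2,4}, {1,2,5}, {3,4,5}, {1,2,3,4}, {1,2,3,5}, {1,2,4,5}, S }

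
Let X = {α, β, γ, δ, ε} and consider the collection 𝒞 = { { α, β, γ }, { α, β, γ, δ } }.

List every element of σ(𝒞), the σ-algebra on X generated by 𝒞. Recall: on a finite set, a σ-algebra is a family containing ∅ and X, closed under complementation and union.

|σ(𝒞)| = 8.  σ(𝒞) = { ∅, { δ }, { ε }, { δ, ε }, { α, β, γ }, { α, β, γ, δ }, { α, β, γ, ε }, X }

Trace:
Seed the family with 𝒞 together with ∅ and X: { ∅, { α, β, γ }, { α, β, γ, δ }, X }.
Pass 1 adds 2:
  { ε }  = X∖{ α, β, γ, δ }
  { δ, ε }  = X∖{ α, β, γ }
  (now 6)
Pass 2: 1 new —
  { α, β, γ, ε }  = { α, β, γ } ∪ { ε }
  (now 7)
Pass 3: 1 new —
  { δ }  = X∖{ α, β, γ, ε }
  (now 8)
After Pass 4 the family is unchanged; done.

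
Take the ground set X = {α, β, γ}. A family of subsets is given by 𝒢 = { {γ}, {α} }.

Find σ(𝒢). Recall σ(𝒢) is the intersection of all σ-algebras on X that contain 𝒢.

Seed the family with 𝒢 together with ∅ and X: { {}, {α}, {γ}, X }.
Step 1. New:
  {α,β}  = ᶜ of {γ}
  {α,γ}  = {γ} ∪ {α}
  {β,γ}  = ᶜ of {α}
  |family| = 7
Step 2 adds 1:
  {β}  = ᶜ of {α,γ}
  |family| = 8
After Step 3 the family is unchanged; done.

Hence σ(𝒢) has 8 members: { {}, {α}, {β}, {γ}, {α,β}, {α,γ}, {β,γ}, X }.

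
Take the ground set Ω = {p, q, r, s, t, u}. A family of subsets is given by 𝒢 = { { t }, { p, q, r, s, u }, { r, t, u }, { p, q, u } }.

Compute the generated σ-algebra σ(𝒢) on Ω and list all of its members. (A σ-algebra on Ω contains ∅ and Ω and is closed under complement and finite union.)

Start: 𝒢 ∪ {∅, Ω} = { ∅, { t }, { p, q, u }, { r, t, u }, { p, q, r, s, u }, Ω }.
Round 1 adds 4:
  { p, q, s }  = Ω∖{ r, t, u }
  { r, s, t }  = Ω∖{ p, q, u }
  { p, q, t, u }  = { p, q, u } ∪ { t }
  { p, q, r, t, u }  = { r, t, u } ∪ { p, q, u }
  — 10 sets.
Round 2: 7 new —
  { s }  = Ω∖{ p, q, r, t, u }
  { r, s }  = Ω∖{ p, q, t, u }
  { p, q, s, t }  = { p, q, s } ∪ { t }
  { p, q, s, u }  = { p, q, s } ∪ { p, q, u }
  { r, s, t, u }  = { r, s, t } ∪ { r, t, u }
  { p, q, r, s, t }  = { r, s, t } ∪ { p, q, s }
  { p, q, s, t, u }  = { p, q, s } ∪ { p, q, t, u }
  — 17 sets.
Round 3. New:
  { r }  = Ω∖{ p, q, s, t, u }
  { u }  = Ω∖{ p, q, r, s, t }
  { p, q }  = Ω∖{ r, s, t, u }
  { r, t }  = Ω∖{ p, q, s, u }
  { r, u }  = Ω∖{ p, q, s, t }
  { s, t }  = { s } ∪ { t }
  { p, q, r, s }  = { r, s } ∪ { p, q, s }
  — 24 sets.
Round 4. New:
  { s, u }  = { u } ∪ { s }
  { t, u }  = Ω∖{ p, q, r, s }
  { p, q, r }  = { p, q } ∪ { r }
  { p, q, t }  = { p, q } ∪ { t }
  { r, s, u }  = { r, s } ∪ { u }
  { s, t, u }  = { u } ∪ { s, t }
  { p, q, r, t }  = { p, q } ∪ { r, t }
  { p, q, r, u }  = Ω∖{ s, t }
  — 32 sets.
Round 5: already closed under ᶜ and ∪.

Hence σ(𝒢) has 32 members: { ∅, { r }, { s }, { t }, { u }, { p, q }, { r, s }, { r, t }, { r, u }, { s, t }, { s, u }, { t, u }, { p, q, r }, { p, q, s }, { p, q, t }, { p, q, u }, { r, s, t }, { r, s, u }, { r, t, u }, { s, t, u }, { p, q, r, s }, { p, q, r, t }, { p, q, r, u }, { p, q, s, t }, { p, q, s, u }, { p, q, t, u }, { r, s, t, u }, { p, q, r, s, t }, { p, q, r, s, u }, { p, q, r, t, u }, { p, q, s, t, u }, Ω }.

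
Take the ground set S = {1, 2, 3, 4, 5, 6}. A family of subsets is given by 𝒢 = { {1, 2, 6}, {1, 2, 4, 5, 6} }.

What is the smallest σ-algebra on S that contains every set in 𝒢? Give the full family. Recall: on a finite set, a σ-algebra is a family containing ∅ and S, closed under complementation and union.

Begin from { {}, {1, 2, 6}, {1, 2, 4, 5, 6}, S } (that is, 𝒢 plus ∅ and S).
Iteration 1 adds 2:
  {3}  = {1, 2, 4, 5, 6}ᶜ
  {3, 4, 5}  = {1, 2, 6}ᶜ
  — 6 sets.
Iteration 2: +1 →
  {1, 2, 3, 6}  = {3} ∪ {1, 2, 6}
  — 7 sets.
Iteration 3: 1 new —
  {4, 5}  = {1, 2, 3, 6}ᶜ
  — 8 sets.
Iteration 4: closed — nothing new.

|σ(𝒢)| = 8.  σ(𝒢) = { {}, {3}, {4, 5}, {1, 2, 6}, {3, 4, 5}, {1, 2, 3, 6}, {1, 2, 4, 5, 6}, S }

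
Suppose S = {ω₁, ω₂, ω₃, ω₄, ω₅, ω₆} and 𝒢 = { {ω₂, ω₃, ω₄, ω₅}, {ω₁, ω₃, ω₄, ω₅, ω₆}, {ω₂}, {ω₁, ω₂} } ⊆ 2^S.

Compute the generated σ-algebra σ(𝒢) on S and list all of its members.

σ(𝒢) (16 sets): { ∅, {ω₁}, {ω₂}, {ω₆}, {ω₁, ω₂}, {ω₁, ω₆}, {ω₂, ω₆}, {ω₁, ω₂, ω₆}, {ω₃, ω₄, ω₅}, {ω₁, ω₃, ω₄, ω₅}, {ω₂, ω₃, ω₄, ω₅}, {ω₃, ω₄, ω₅, ω₆}, {ω₁, ω₂, ω₃, ω₄, ω₅}, {ω₁, ω₃, ω₄, ω₅, ω₆}, {ω₂, ω₃, ω₄, ω₅, ω₆}, S }

Working:
Start: 𝒢 ∪ {∅, S} = { ∅, {ω₂}, {ω₁, ω₂}, {ω₂, ω₃, ω₄, ω₅}, {ω₁, ω₃, ω₄, ω₅, ω₆}, S }.
Pass 1: +3 →
  {ω₁, ω₆}  = ᶜ of {ω₂, ω₃, ω₄, ω₅}
  {ω₃, ω₄, ω₅, ω₆}  = ᶜ of {ω₁, ω₂}
  {ω₁, ω₂, ω₃, ω₄, ω₅}  = {ω₁, ω₂} ∪ {ω₂, ω₃, ω₄, ω₅}
  |family| = 9
Pass 2: 3 new —
  {ω₆}  = ᶜ of {ω₁, ω₂, ω₃, ω₄, ω₅}
  {ω₁, ω₂, ω₆}  = {ω₁, ω₂} ∪ {ω₁, ω₆}
  {ω₂, ω₃, ω₄, ω₅, ω₆}  = {ω₃, ω₄, ω₅, ω₆} ∪ {ω₂}
  |family| = 12
Pass 3: 3 new —
  {ω₁}  = ᶜ of {ω₂, ω₃, ω₄, ω₅, ω₆}
  {ω₂, ω₆}  = {ω₂} ∪ {ω₆}
  {ω₃, ω₄, ω₅}  = ᶜ of {ω₁, ω₂, ω₆}
  |family| = 15
Pass 4 (1 new):
  {ω₁, ω₃, ω₄, ω₅}  = ᶜ of {ω₂, ω₆}
  |family| = 16
Pass 5: closed — nothing new.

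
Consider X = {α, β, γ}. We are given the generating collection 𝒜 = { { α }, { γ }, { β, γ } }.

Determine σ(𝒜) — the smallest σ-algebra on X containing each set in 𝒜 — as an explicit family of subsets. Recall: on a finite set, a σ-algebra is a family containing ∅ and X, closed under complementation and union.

|σ(𝒜)| = 8.  σ(𝒜) = { {  }, { α }, { β }, { γ }, { α, β }, { α, γ }, { β, γ }, X }

Derivation:
Initial family (5 sets): { {  }, { α }, { γ }, { β, γ }, X }.
Pass 1 adds 2:
  { α, β }  = complement { γ }
  { α, γ }  = { γ } ∪ { α }
  |family| = 7
Pass 2: +1 →
  { β }  = complement { α, γ }
  |family| = 8
Pass 3: no new sets; the family is a σ-algebra.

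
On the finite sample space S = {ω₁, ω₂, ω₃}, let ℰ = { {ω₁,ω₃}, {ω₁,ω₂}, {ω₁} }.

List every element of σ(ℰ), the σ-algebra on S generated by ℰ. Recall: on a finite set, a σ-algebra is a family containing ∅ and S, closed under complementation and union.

|σ(ℰ)| = 8.  σ(ℰ) = { ∅, {ω₁}, {ω₂}, {ω₃}, {ω₁,ω₂}, {ω₁,ω₃}, {ω₂,ω₃}, S }

Derivation:
Begin from { ∅, {ω₁}, {ω₁,ω₂}, {ω₁,ω₃}, S } (that is, ℰ plus ∅ and S).
Round 1 (3 new):
  {ω₂}  = {ω₁,ω₃}ᶜ
  {ω₃}  = {ω₁,ω₂}ᶜ
  {ω₂,ω₃}  = {ω₁}ᶜ
  |family| = 8
Round 2: closed — nothing new.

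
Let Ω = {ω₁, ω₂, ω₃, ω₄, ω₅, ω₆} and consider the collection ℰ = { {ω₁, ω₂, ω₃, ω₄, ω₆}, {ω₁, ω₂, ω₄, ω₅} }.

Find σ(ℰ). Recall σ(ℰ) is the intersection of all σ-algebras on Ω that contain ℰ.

|σ(ℰ)| = 8.  σ(ℰ) = { {}, {ω₅}, {ω₃, ω₆}, {ω₁, ω₂, ω₄}, {ω₃, ω₅, ω₆}, {ω₁, ω₂, ω₄, ω₅}, {ω₁, ω₂, ω₃, ω₄, ω₆}, Ω }

Trace:
Initial family (4 sets): { {}, {ω₁, ω₂, ω₄, ω₅}, {ω₁, ω₂, ω₃, ω₄, ω₆}, Ω }.
Step 1: 2 new —
  {ω₅}  = Ω∖{ω₁, ω₂, ω₃, ω₄, ω₆}
  {ω₃, ω₆}  = Ω∖{ω₁, ω₂, ω₄, ω₅}
  [6 total]
Step 2 (1 new):
  {ω₃, ω₅, ω₆}  = {ω₃, ω₆} ∪ {ω₅}
  [7 total]
Step 3: 1 new —
  {ω₁, ω₂, ω₄}  = Ω∖{ω₃, ω₅, ω₆}
  [8 total]
Step 4: stable.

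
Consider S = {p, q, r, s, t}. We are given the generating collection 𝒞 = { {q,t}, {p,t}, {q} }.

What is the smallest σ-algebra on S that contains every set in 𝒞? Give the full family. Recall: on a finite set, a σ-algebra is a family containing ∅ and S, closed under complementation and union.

|σ(𝒞)| = 16.  σ(𝒞) = { ∅, {p}, {q}, {t}, {p,q}, {p,t}, {q,t}, {r,s}, {p,q,t}, {p,r,s}, {q,r,s}, {r,s,t}, {p,q,r,s}, {p,r,s,t}, {q,r,s,t}, S }

Derivation:
Start: 𝒞 ∪ {∅, S} = { ∅, {q}, {p,t}, {q,t}, S }.
Iteration 1: 4 new —
  {p,q,t}  = {q,t} ∪ {p,t}
  {p,r,s}  = S∖{q,t}
  {q,r,s}  = S∖{p,t}
  {p,r,s,t}  = S∖{q}
Iteration 2: 3 new —
  {r,s}  = S∖{p,q,t}
  {p,q,r,s}  = {q} ∪ {p,r,s}
  {q,r,s,t}  = {q,t} ∪ {q,r,s}
Iteration 3: 2 new —
  {p}  = S∖{q,r,s,t}
  {t}  = S∖{p,q,r,s}
Iteration 4: 2 new —
  {p,q}  = {q} ∪ {p}
  {r,s,t}  = {r,s} ∪ {t}
Iteration 5 adds nothing — fixpoint reached.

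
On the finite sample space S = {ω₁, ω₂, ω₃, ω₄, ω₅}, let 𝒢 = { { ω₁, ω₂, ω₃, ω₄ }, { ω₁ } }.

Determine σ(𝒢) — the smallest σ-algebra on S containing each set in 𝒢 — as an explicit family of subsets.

Initial family (4 sets): { {}, { ω₁ }, { ω₁, ω₂, ω₃, ω₄ }, S }.
Round 1. New:
  { ω₅ }  = { ω₁, ω₂, ω₃, ω₄ }ᶜ
  { ω₂, ω₃, ω₄, ω₅ }  = { ω₁ }ᶜ
  (now 6)
Round 2 (1 new):
  { ω₁, ω₅ }  = { ω₅ } ∪ { ω₁ }
  (now 7)
Round 3 (1 new):
  { ω₂, ω₃, ω₄ }  = { ω₁, ω₅ }ᶜ
  (now 8)
Round 4: already closed under ᶜ and ∪.

Therefore σ(𝒢) = { {}, { ω₁ }, { ω₅ }, { ω₁, ω₅ }, { ω₂, ω₃, ω₄ }, { ω₁, ω₂, ω₃, ω₄ }, { ω₂, ω₃, ω₄, ω₅ }, S } (|σ(𝒢)| = 8).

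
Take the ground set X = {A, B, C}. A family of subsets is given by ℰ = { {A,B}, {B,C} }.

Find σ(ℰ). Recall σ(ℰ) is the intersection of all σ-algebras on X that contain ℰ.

σ(ℰ) (8 sets): { {}, {A}, {B}, {C}, {A,B}, {A,C}, {B,C}, X }

Derivation:
Begin from { {}, {A,B}, {B,C}, X } (that is, ℰ plus ∅ and X).
Round 1: 2 new —
  {A}  = ᶜ of {B,C}
  {C}  = ᶜ of {A,B}
  — 6 sets.
Round 2 adds 1:
  {A,C}  = {C} ∪ {A}
  — 7 sets.
Round 3. New:
  {B}  = ᶜ of {A,C}
  — 8 sets.
After Round 4 the family is unchanged; done.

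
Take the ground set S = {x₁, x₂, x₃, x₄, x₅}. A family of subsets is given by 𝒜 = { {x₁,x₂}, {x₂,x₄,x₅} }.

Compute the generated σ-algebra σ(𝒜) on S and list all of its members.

Begin from { {}, {x₁,x₂}, {x₂,x₄,x₅}, S } (that is, 𝒜 plus ∅ and S).
Round 1. New:
  {x₁,x₃}  = {x₂,x₄,x₅}ᶜ
  {x₃,x₄,x₅}  = {x₁,x₂}ᶜ
  {x₁,x₂,x₄,x₅}  = {x₁,x₂} ∪ {x₂,x₄,x₅}
  [7 total]
Round 2: 4 new —
  {x₃}  = {x₁,x₂,x₄,x₅}ᶜ
  {x₁,x₂,x₃}  = {x₁,x₂} ∪ {x₁,x₃}
  {x₁,x₃,x₄,x₅}  = {x₃,x₄,x₅} ∪ {x₁,x₃}
  {x₂,x₃,x₄,x₅}  = {x₃,x₄,x₅} ∪ {x₂,x₄,x₅}
  [11 total]
Round 3. New:
  {x₁}  = {x₂,x₃,x₄,x₅}ᶜ
  {x₂}  = {x₁,x₃,x₄,x₅}ᶜ
  {x₄,x₅}  = {x₁,x₂,x₃}ᶜ
  [14 total]
Round 4. New:
  {x₂,x₃}  = {x₃} ∪ {x₂}
  {x₁,x₄,x₅}  = {x₄,x₅} ∪ {x₁}
  [16 total]
Round 5: no new sets; the family is a σ-algebra.

Hence σ(𝒜) has 16 members: { {}, {x₁}, {x₂}, {x₃}, {x₁,x₂}, {x₁,x₃}, {x₂,x₃}, {x₄,x₅}, {x₁,x₂,x₃}, {x₁,x₄,x₅}, {x₂,x₄,x₅}, {x₃,x₄,x₅}, {x₁,x₂,x₄,x₅}, {x₁,x₃,x₄,x₅}, {x₂,x₃,x₄,x₅}, S }.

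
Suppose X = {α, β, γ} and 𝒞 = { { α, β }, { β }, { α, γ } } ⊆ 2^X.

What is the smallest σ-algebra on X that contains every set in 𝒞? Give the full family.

σ(𝒞) (8 sets): { {  }, { α }, { β }, { γ }, { α, β }, { α, γ }, { β, γ }, X }

Derivation:
Take S₀ = 𝒞 ∪ {∅, X} = { {  }, { β }, { α, β }, { α, γ }, X }.
Step 1. New:
  { γ }  = complement { α, β }
Step 2: +1 →
  { β, γ }  = { γ } ∪ { β }
Step 3 adds 1:
  { α }  = complement { β, γ }
Step 4 adds nothing — fixpoint reached.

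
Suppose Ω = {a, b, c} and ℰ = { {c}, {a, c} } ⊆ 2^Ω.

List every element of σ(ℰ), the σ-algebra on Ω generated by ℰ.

Answer: σ(ℰ) = { {}, {a}, {b}, {c}, {a, b}, {a, c}, {b, c}, Ω }

Derivation:
Take S₀ = ℰ ∪ {∅, Ω} = { {}, {c}, {a, c}, Ω }.
Pass 1 (2 new):
  {b}  = {a, c}ᶜ
  {a, b}  = {c}ᶜ
  [6 total]
Pass 2: +1 →
  {b, c}  = {c} ∪ {b}
  [7 total]
Pass 3: 1 new —
  {a}  = {b, c}ᶜ
  [8 total]
Pass 4: closed — nothing new.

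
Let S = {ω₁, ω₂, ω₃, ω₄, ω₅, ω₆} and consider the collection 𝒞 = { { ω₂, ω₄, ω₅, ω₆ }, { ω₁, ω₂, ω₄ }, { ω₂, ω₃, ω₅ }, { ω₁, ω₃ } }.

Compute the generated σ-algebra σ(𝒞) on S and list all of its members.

Start: 𝒞 ∪ {∅, S} = { {}, { ω₁, ω₃ }, { ω₁, ω₂, ω₄ }, { ω₂, ω₃, ω₅ }, { ω₂, ω₄, ω₅, ω₆ }, S }.
Pass 1: 7 new —
  { ω₁, ω₄, ω₆ }  = ᶜ of { ω₂, ω₃, ω₅ }
  { ω₃, ω₅, ω₆ }  = ᶜ of { ω₁, ω₂, ω₄ }
  { ω₁, ω₂, ω₃, ω₄ }  = { ω₁, ω₃ } ∪ { ω₁, ω₂, ω₄ }
  { ω₁, ω₂, ω₃, ω₅ }  = { ω₂, ω₃, ω₅ } ∪ { ω₁, ω₃ }
  { ω₁, ω₂, ω₃, ω₄, ω₅ }  = { ω₂, ω₃, ω₅ } ∪ { ω₁, ω₂, ω₄ }
  { ω₁, ω₂, ω₄, ω₅, ω₆ }  = { ω₂, ω₄, ω₅, ω₆ } ∪ { ω₁, ω₂, ω₄ }
  { ω₂, ω₃, ω₄, ω₅, ω₆ }  = { ω₂, ω₃, ω₅ } ∪ { ω₂, ω₄, ω₅, ω₆ }
  (now 13)
Pass 2 adds 12:
  { ω₁ }  = ᶜ of { ω₂, ω₃, ω₄, ω₅, ω₆ }
  { ω₃ }  = ᶜ of { ω₁, ω₂, ω₄, ω₅, ω₆ }
  { ω₆ }  = ᶜ of { ω₁, ω₂, ω₃, ω₄, ω₅ }
  { ω₄, ω₆ }  = ᶜ of { ω₁, ω₂, ω₃, ω₅ }
  { ω₅, ω₆ }  = ᶜ of { ω₁, ω₂, ω₃, ω₄ }
  { ω₁, ω₂, ω₄, ω₆ }  = { ω₁, ω₄, ω₆ } ∪ { ω₁, ω₂, ω₄ }
  { ω₁, ω₃, ω₄, ω₆ }  = { ω₁, ω₄, ω₆ } ∪ { ω₁, ω₃ }
  { ω₁, ω₃, ω₅, ω₆ }  = { ω₁, ω₃ } ∪ { ω₃, ω₅, ω₆ }
  { ω₂, ω₃, ω₅, ω₆ }  = { ω₂, ω₃, ω₅ } ∪ { ω₃, ω₅, ω₆ }
  { ω₁, ω₂, ω₃, ω₄, ω₆ }  = { ω₁, ω₄, ω₆ } ∪ { ω₁, ω₂, ω₃, ω₄ }
  { ω₁, ω₂, ω₃, ω₅, ω₆ }  = { ω₃, ω₅, ω₆ } ∪ { ω₁, ω₂, ω₃, ω₅ }
  { ω₁, ω₃, ω₄, ω₅, ω₆ }  = { ω₁, ω₄, ω₆ } ∪ { ω₃, ω₅, ω₆ }
  (now 25)
Pass 3 (15 new):
  { ω₂ }  = ᶜ of { ω₁, ω₃, ω₄, ω₅, ω₆ }
  { ω₄ }  = ᶜ of { ω₁, ω₂, ω₃, ω₅, ω₆ }
  { ω₅ }  = ᶜ of { ω₁, ω₂, ω₃, ω₄, ω₆ }
  { ω₁, ω₄ }  = ᶜ of { ω₂, ω₃, ω₅, ω₆ }
  { ω₁, ω₆ }  = { ω₆ } ∪ { ω₁ }
  { ω₂, ω₄ }  = ᶜ of { ω₁, ω₃, ω₅, ω₆ }
  { ω₂, ω₅ }  = ᶜ of { ω₁, ω₃, ω₄, ω₆ }
  { ω₃, ω₅ }  = ᶜ of { ω₁, ω₂, ω₄, ω₆ }
  { ω₃, ω₆ }  = { ω₆ } ∪ { ω₃ }
  { ω₁, ω₃, ω₆ }  = { ω₁, ω₃ } ∪ { ω₆ }
  { ω₁, ω₅, ω₆ }  = { ω₅, ω₆ } ∪ { ω₁ }
  { ω₃, ω₄, ω₆ }  = { ω₄, ω₆ } ∪ { ω₃ }
  { ω₄, ω₅, ω₆ }  = { ω₅, ω₆ } ∪ { ω₄, ω₆ }
  { ω₁, ω₄, ω₅, ω₆ }  = { ω₅, ω₆ } ∪ { ω₁, ω₄, ω₆ }
  { ω₃, ω₄, ω₅, ω₆ }  = { ω₄, ω₆ } ∪ { ω₃, ω₅, ω₆ }
  (now 40)
Pass 4: 24 new —
  { ω₁, ω₂ }  = ᶜ of { ω₃, ω₄, ω₅, ω₆ }
  { ω₁, ω₅ }  = { ω₁ } ∪ { ω₅ }
  { ω₂, ω₃ }  = ᶜ of { ω₁, ω₄, ω₅, ω₆ }
  { ω₂, ω₆ }  = { ω₂ } ∪ { ω₆ }
  { ω₃, ω₄ }  = { ω₃ } ∪ { ω₄ }
  { ω₄, ω₅ }  = { ω₄ } ∪ { ω₅ }
  { ω₁, ω₂, ω₃ }  = ᶜ of { ω₄, ω₅, ω₆ }
  { ω₁, ω₂, ω₅ }  = ᶜ of { ω₃, ω₄, ω₆ }
  { ω₁, ω₂, ω₆ }  = { ω₁, ω₆ } ∪ { ω₂ }
  { ω₁, ω₃, ω₄ }  = { ω₁, ω₃ } ∪ { ω₄ }
  { ω₁, ω₃, ω₅ }  = { ω₁, ω₃ } ∪ { ω₃, ω₅ }
  { ω₁, ω₄, ω₅ }  = { ω₁, ω₄ } ∪ { ω₅ }
  { ω₂, ω₃, ω₄ }  = ᶜ of { ω₁, ω₅, ω₆ }
  { ω₂, ω₃, ω₆ }  = { ω₂ } ∪ { ω₃, ω₆ }
  { ω₂, ω₄, ω₅ }  = ᶜ of { ω₁, ω₃, ω₆ }
  { ω₂, ω₄, ω₆ }  = { ω₂ } ∪ { ω₄, ω₆ }
  { ω₂, ω₅, ω₆ }  = { ω₂ } ∪ { ω₅, ω₆ }
  { ω₃, ω₄, ω₅ }  = { ω₃, ω₅ } ∪ { ω₄ }
  { ω₁, ω₂, ω₃, ω₆ }  = { ω₁, ω₃, ω₆ } ∪ { ω₂ }
  { ω₁, ω₂, ω₄, ω₅ }  = ᶜ of { ω₃, ω₆ }
  { ω₁, ω₂, ω₅, ω₆ }  = { ω₁, ω₆ } ∪ { ω₂, ω₅ }
  { ω₁, ω₃, ω₄, ω₅ }  = { ω₃, ω₅ } ∪ { ω₁, ω₄ }
  { ω₂, ω₃, ω₄, ω₅ }  = ᶜ of { ω₁, ω₆ }
  { ω₂, ω₃, ω₄, ω₆ }  = { ω₂ } ∪ { ω₃, ω₄, ω₆ }
  (now 64)
Pass 5: no new sets; the family is a σ-algebra.

Hence σ(𝒞) has 64 members: { {}, { ω₁ }, { ω₂ }, { ω₃ }, { ω₄ }, { ω₅ }, { ω₆ }, { ω₁, ω₂ }, { ω₁, ω₃ }, { ω₁, ω₄ }, { ω₁, ω₅ }, { ω₁, ω₆ }, { ω₂, ω₃ }, { ω₂, ω₄ }, { ω₂, ω₅ }, { ω₂, ω₆ }, { ω₃, ω₄ }, { ω₃, ω₅ }, { ω₃, ω₆ }, { ω₄, ω₅ }, { ω₄, ω₆ }, { ω₅, ω₆ }, { ω₁, ω₂, ω₃ }, { ω₁, ω₂, ω₄ }, { ω₁, ω₂, ω₅ }, { ω₁, ω₂, ω₆ }, { ω₁, ω₃, ω₄ }, { ω₁, ω₃, ω₅ }, { ω₁, ω₃, ω₆ }, { ω₁, ω₄, ω₅ }, { ω₁, ω₄, ω₆ }, { ω₁, ω₅, ω₆ }, { ω₂, ω₃, ω₄ }, { ω₂, ω₃, ω₅ }, { ω₂, ω₃, ω₆ }, { ω₂, ω₄, ω₅ }, { ω₂, ω₄, ω₆ }, { ω₂, ω₅, ω₆ }, { ω₃, ω₄, ω₅ }, { ω₃, ω₄, ω₆ }, { ω₃, ω₅, ω₆ }, { ω₄, ω₅, ω₆ }, { ω₁, ω₂, ω₃, ω₄ }, { ω₁, ω₂, ω₃, ω₅ }, { ω₁, ω₂, ω₃, ω₆ }, { ω₁, ω₂, ω₄, ω₅ }, { ω₁, ω₂, ω₄, ω₆ }, { ω₁, ω₂, ω₅, ω₆ }, { ω₁, ω₃, ω₄, ω₅ }, { ω₁, ω₃, ω₄, ω₆ }, { ω₁, ω₃, ω₅, ω₆ }, { ω₁, ω₄, ω₅, ω₆ }, { ω₂, ω₃, ω₄, ω₅ }, { ω₂, ω₃, ω₄, ω₆ }, { ω₂, ω₃, ω₅, ω₆ }, { ω₂, ω₄, ω₅, ω₆ }, { ω₃, ω₄, ω₅, ω₆ }, { ω₁, ω₂, ω₃, ω₄, ω₅ }, { ω₁, ω₂, ω₃, ω₄, ω₆ }, { ω₁, ω₂, ω₃, ω₅, ω₆ }, { ω₁, ω₂, ω₄, ω₅, ω₆ }, { ω₁, ω₃, ω₄, ω₅, ω₆ }, { ω₂, ω₃, ω₄, ω₅, ω₆ }, S }.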